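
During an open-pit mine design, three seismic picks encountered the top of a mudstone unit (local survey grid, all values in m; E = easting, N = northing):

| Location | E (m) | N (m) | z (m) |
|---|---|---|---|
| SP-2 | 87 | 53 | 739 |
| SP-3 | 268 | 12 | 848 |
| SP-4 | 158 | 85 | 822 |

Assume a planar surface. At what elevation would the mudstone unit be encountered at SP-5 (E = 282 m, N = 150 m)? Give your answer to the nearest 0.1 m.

974.6 m

Let the plane be z = a·E + b·N + c.
SP-3−SP-2: 181a − 41b = 109;  SP-4−SP-2: 71a + 32b = 83.
Solving gives a = 0.79180, b = 0.83695.
Then c = 739 − a·87 − b·53 = 625.76.
At (282, 150): z = 223.3 + 125.5 + 625.76 = 974.6 m.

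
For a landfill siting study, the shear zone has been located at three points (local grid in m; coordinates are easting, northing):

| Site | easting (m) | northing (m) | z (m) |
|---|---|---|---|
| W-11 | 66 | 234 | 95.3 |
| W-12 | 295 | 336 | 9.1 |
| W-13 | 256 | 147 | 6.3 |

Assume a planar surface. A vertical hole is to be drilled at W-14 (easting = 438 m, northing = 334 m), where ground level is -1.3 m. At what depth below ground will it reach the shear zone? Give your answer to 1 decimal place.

50.1 m

Let the plane be z = a·easting + b·northing + c.
W-12−W-11: 229a + 102b = −86.2;  W-13−W-11: 190a − 87b = −89.
Solving gives a = −0.42178, b = 0.10185.
Then c = 95.3 − a·66 − b·234 = 99.30.
At (438, 334): z_contact = −184.74 + 34.02 + 99.30 = -51.42 m.
Depth below ground = -1.3 − (-51.42) = 50.1 m.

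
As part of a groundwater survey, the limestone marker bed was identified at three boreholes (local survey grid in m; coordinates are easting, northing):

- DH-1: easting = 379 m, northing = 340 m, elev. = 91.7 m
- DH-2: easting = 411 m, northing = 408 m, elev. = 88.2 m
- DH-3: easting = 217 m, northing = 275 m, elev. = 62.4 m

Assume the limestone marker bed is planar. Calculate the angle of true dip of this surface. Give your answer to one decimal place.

16.7°

Let the plane be z = a·easting + b·northing + c.
DH-2−DH-1: 32a + 68b = −3.5;  DH-3−DH-1: −162a − 65b = −29.3.
Solving gives a = 0.24842, b = −0.16838.
Gradient magnitude |∇z| = √(a² + b²) = √(0.06171 + 0.02835) = 0.30011.
True dip = arctan(0.30011) = 16.7°, dipping toward NW (azimuth ≈ 304°).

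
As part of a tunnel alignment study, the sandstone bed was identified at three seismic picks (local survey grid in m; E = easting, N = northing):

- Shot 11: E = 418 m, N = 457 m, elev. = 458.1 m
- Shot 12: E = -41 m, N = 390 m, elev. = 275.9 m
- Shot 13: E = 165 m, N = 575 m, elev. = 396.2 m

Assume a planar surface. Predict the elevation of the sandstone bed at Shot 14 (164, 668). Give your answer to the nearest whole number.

419 m

Two edge vectors: Shot 11→Shot 12 = (-459, -67, -182.2), Shot 11→Shot 13 = (-253, 118, -61.9).
Normal n = (Shot 11→Shot 12) × (Shot 11→Shot 13) = (25646.9, 17684.5, -71113).
So ∂z/∂E = −n_x/n_z = 0.36065 and ∂z/∂N = −n_y/n_z = 0.24868.
Intercept c from Shot 11: 458.1 − 150.75 − 113.65 = 193.70.
At (164, 668): z = 59.1 + 166.1 + 193.70 = 419.0 m.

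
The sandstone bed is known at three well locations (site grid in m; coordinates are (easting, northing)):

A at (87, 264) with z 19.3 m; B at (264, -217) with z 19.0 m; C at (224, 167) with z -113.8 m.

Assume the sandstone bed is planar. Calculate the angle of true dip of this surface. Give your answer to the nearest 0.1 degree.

Two edge vectors: A→B = (177, -481, -0.3), A→C = (137, -97, -133.1).
Normal n = (A→B) × (A→C) = (63992, 23517.6, 48728).
So ∂z/∂E = −n_x/n_z = −1.31325 and ∂z/∂N = −n_y/n_z = −0.48263.
Gradient magnitude |∇z| = √(a² + b²) = √(1.72462 + 0.23293) = 1.39913.
True dip = arctan(1.39913) = 54.4°, dipping toward ENE (azimuth ≈ 070°).

54.4°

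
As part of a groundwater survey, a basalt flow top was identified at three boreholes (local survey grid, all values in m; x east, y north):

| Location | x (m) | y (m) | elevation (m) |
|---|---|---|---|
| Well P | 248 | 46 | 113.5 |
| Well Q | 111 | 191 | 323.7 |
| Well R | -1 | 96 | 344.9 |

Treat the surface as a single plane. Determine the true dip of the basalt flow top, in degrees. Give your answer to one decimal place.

Two edge vectors: Well P→Well Q = (-137, 145, 210.2), Well P→Well R = (-249, 50, 231.4).
Normal n = (Well P→Well Q) × (Well P→Well R) = (23043, -20638, 29255).
So ∂z/∂x = −n_x/n_z = −0.78766 and ∂z/∂y = −n_y/n_z = 0.70545.
Gradient magnitude |∇z| = √(a² + b²) = √(0.62041 + 0.49766) = 1.05739.
True dip = arctan(1.05739) = 46.6°, dipping toward SE (azimuth ≈ 132°).

46.6°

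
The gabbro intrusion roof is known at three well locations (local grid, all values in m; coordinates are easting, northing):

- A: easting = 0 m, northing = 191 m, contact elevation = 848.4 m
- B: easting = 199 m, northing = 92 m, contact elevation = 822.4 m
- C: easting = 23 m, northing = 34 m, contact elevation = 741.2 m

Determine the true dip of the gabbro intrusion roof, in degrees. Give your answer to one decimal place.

36.9°

Let the plane be z = a·easting + b·northing + c.
B−A: 199a − 99b = −26;  C−A: 23a − 157b = −107.2.
Solving gives a = 0.22546, b = 0.71583.
Gradient magnitude |∇z| = √(a² + b²) = √(0.05083 + 0.51242) = 0.75050.
True dip = arctan(0.75050) = 36.9°, dipping toward SSW (azimuth ≈ 197°).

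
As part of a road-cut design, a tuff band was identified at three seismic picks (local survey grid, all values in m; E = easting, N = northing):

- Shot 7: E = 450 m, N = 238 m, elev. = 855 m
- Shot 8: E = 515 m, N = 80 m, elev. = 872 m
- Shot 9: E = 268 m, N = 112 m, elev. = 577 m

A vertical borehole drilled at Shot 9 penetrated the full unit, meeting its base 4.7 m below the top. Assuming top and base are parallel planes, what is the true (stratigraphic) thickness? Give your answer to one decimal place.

Let the plane be z = a·E + b·N + c.
Shot 8−Shot 7: 65a − 158b = 17;  Shot 9−Shot 7: −182a − 126b = −278.
Solving gives a = 1.24685, b = 0.40535.
|∇z| = √(a²+b²) = 1.31108, so dip δ = arctan(1.31108) = 52.67°.
True thickness = vertical thickness × cos δ = 4.7 × cos 52.67° = 2.9 m.

2.9 m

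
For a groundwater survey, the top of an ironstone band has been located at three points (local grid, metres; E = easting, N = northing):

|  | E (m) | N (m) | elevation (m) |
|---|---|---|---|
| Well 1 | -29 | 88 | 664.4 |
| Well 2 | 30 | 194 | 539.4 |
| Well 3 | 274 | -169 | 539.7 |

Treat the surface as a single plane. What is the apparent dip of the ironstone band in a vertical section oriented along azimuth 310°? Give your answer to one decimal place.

17.7°

Let the plane be z = a·E + b·N + c.
Well 2−Well 1: 59a + 106b = −125;  Well 3−Well 1: 303a − 257b = −124.7.
Solving gives a = −0.95902, b = −0.64545.
Unit vector along 310° is (sin 310°, cos 310°) = (-0.7660, 0.6428).
Slope in that direction = a·(-0.7660) + b·(0.6428) = 0.31976.
Apparent dip = arctan|0.31976| = 17.7° (true dip is 49.1°, so apparent ≤ true as expected).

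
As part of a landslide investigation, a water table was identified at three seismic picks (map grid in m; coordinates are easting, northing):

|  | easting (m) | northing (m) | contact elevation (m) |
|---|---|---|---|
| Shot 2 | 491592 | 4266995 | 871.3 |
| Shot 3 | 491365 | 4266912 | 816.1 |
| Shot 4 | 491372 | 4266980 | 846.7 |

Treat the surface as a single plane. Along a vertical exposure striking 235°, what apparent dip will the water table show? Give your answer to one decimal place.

17.8°

Let the plane be z = a·easting + b·northing + c.
Shot 3−Shot 2: −227a − 83b = −55.2;  Shot 4−Shot 2: −220a − 15b = −24.6.
Solving gives a = 0.08171, b = 0.44159.
Unit vector along 235° is (sin 235°, cos 235°) = (-0.8192, -0.5736).
Slope in that direction = a·(-0.8192) + b·(-0.5736) = −0.32022.
Apparent dip = arctan|0.32022| = 17.8° (true dip is 24.2°, so apparent ≤ true as expected).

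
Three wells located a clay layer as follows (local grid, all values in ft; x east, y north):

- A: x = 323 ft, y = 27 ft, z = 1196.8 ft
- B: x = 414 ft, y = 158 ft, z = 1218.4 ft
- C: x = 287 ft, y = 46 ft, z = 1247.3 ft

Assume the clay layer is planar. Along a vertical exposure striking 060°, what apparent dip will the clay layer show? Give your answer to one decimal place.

Let the plane be z = a·x + b·y + c.
B−A: 91a + 131b = 21.6;  C−A: −36a + 19b = 50.5.
Solving gives a = −0.96278, b = 0.83369.
Unit vector along 060° is (sin 60°, cos 60°) = (0.8660, 0.5000).
Slope in that direction = a·(0.8660) + b·(0.5000) = −0.41695.
Apparent dip = arctan|0.41695| = 22.6° (true dip is 51.9°, so apparent ≤ true as expected).

22.6°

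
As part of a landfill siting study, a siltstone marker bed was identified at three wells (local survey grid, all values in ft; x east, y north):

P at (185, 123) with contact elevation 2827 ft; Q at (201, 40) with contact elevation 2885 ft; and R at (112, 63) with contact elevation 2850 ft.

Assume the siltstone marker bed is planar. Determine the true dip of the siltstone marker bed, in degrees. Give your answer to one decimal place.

Let the plane be z = a·x + b·y + c.
Q−P: 16a − 83b = 58;  R−P: −73a − 60b = 23.
Solving gives a = 0.22382, b = −0.65565.
Gradient magnitude |∇z| = √(a² + b²) = √(0.05010 + 0.42988) = 0.69280.
True dip = arctan(0.69280) = 34.7°, dipping toward NNW (azimuth ≈ 341°).

34.7°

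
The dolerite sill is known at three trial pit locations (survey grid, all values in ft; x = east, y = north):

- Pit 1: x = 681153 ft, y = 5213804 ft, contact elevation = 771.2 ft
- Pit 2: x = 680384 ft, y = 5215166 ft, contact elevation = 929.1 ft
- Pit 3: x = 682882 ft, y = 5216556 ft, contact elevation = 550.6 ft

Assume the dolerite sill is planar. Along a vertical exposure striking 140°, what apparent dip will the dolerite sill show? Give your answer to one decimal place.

7.0°

Two edge vectors: Pit 1→Pit 2 = (-769, 1362, 157.9), Pit 1→Pit 3 = (1729, 2752, -220.6).
Normal n = (Pit 1→Pit 2) × (Pit 1→Pit 3) = (-734998, 103367.7, -4471186).
So ∂z/∂x = −n_x/n_z = −0.16439 and ∂z/∂y = −n_y/n_z = 0.02312.
Unit vector along 140° is (sin 140°, cos 140°) = (0.6428, -0.7660).
Slope in that direction = a·(0.6428) + b·(-0.7660) = −0.12337.
Apparent dip = arctan|0.12337| = 7.0° (true dip is 9.4°, so apparent ≤ true as expected).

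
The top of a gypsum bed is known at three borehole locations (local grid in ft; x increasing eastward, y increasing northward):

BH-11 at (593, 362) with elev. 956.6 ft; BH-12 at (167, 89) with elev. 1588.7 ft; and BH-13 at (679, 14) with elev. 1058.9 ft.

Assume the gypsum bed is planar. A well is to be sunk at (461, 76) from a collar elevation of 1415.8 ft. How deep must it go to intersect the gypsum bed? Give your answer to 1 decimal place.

Two edge vectors: BH-11→BH-12 = (-426, -273, 632.1), BH-11→BH-13 = (86, -348, 102.3).
Normal n = (BH-11→BH-12) × (BH-11→BH-13) = (192042.9, 97940.4, 171726).
So ∂z/∂x = −n_x/n_z = −1.11831 and ∂z/∂y = −n_y/n_z = −0.57033.
Intercept c from BH-11: 956.6 + 663.16 + 206.46 = 1826.22.
At (461, 76): z_contact = −515.54 − 43.35 + 1826.22 = 1267.33 ft.
Depth below ground = 1415.8 − 1267.33 = 148.5 ft.

148.5 ft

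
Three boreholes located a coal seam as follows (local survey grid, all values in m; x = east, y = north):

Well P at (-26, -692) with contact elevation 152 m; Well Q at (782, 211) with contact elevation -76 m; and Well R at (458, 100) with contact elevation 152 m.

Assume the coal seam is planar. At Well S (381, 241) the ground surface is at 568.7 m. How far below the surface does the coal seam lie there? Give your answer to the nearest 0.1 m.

Let the plane be z = a·x + b·y + c.
Well Q−Well P: 808a + 903b = −228;  Well R−Well P: 484a + 792b = 0.
Solving gives a = −0.89005, b = 0.54392.
Then c = 152 − a·-26 − b·-692 = 505.25.
At (381, 241): z_contact = −339.11 + 131.08 + 505.25 = 297.23 m.
Depth below ground = 568.7 − 297.23 = 271.5 m.

271.5 m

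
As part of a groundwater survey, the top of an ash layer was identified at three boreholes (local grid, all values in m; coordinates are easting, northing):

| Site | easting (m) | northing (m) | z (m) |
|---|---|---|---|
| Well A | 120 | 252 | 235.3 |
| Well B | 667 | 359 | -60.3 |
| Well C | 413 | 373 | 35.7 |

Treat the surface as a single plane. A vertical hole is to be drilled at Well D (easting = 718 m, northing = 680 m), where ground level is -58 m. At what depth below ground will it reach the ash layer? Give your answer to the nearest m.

231 m

Let the plane be z = a·easting + b·northing + c.
Well B−Well A: 547a + 107b = −295.6;  Well C−Well A: 293a + 121b = −199.6.
Solving gives a = −0.41366, b = −0.64790.
Then c = 235.3 − a·120 − b·252 = 448.21.
At (718, 680): z_contact = −297.0 − 440.6 + 448.21 = -289.4 m.
Depth below ground = -58 − (-289.4) = 231 m.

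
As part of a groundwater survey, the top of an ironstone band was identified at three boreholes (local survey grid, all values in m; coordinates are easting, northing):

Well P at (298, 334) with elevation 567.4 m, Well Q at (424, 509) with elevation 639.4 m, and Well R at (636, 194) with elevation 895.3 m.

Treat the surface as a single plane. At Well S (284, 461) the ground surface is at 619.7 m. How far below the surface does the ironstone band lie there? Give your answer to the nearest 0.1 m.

Two edge vectors: Well P→Well Q = (126, 175, 72), Well P→Well R = (338, -140, 327.9).
Normal n = (Well P→Well Q) × (Well P→Well R) = (67462.5, -16979.4, -76790).
So ∂z/∂easting = −n_x/n_z = 0.87853 and ∂z/∂northing = −n_y/n_z = −0.22111.
Intercept c from Well P: 567.4 − 261.80 + 73.85 = 379.45.
At (284, 461): z_contact = 249.50 − 101.93 + 379.45 = 527.02 m.
Depth below ground = 619.7 − 527.02 = 92.7 m.

92.7 m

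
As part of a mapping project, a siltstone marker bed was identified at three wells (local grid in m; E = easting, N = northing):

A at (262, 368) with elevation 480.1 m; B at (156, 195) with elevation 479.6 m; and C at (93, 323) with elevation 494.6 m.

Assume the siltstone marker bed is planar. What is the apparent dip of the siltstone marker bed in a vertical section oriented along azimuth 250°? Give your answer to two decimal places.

4.26°

Let the plane be z = a·E + b·N + c.
B−A: −106a − 173b = −0.5;  C−A: −169a − 45b = 14.5.
Solving gives a = −0.10345, b = 0.06627.
Unit vector along 250° is (sin 250°, cos 250°) = (-0.9397, -0.3420).
Slope in that direction = a·(-0.9397) + b·(-0.3420) = 0.07454.
Apparent dip = arctan|0.07454| = 4.26° (true dip is 7.0°, so apparent ≤ true as expected).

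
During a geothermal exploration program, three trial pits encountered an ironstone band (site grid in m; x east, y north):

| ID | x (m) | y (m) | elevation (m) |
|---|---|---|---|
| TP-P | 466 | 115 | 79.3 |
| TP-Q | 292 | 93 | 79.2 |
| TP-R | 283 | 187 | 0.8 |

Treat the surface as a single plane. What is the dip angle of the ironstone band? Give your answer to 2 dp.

39.71°

Two edge vectors: TP-P→TP-Q = (-174, -22, -0.1), TP-P→TP-R = (-183, 72, -78.5).
Normal n = (TP-P→TP-Q) × (TP-P→TP-R) = (1734.2, -13640.7, -16554).
So ∂z/∂x = −n_x/n_z = 0.10476 and ∂z/∂y = −n_y/n_z = −0.82401.
Gradient magnitude |∇z| = √(a² + b²) = √(0.01097 + 0.67900) = 0.83064.
True dip = arctan(0.83064) = 39.71°, dipping toward N (azimuth ≈ 353°).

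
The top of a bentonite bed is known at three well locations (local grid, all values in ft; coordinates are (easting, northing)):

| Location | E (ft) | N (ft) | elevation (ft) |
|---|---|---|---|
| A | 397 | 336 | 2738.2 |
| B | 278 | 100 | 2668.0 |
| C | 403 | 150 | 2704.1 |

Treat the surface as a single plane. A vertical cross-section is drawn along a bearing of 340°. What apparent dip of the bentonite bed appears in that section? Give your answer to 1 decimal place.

Let the plane be z = a·E + b·N + c.
B−A: −119a − 236b = −70.2;  C−A: 6a − 186b = −34.1.
Solving gives a = 0.21272, b = 0.19020.
Unit vector along 340° is (sin 340°, cos 340°) = (-0.3420, 0.9397).
Slope in that direction = a·(-0.3420) + b·(0.9397) = 0.10597.
Apparent dip = arctan|0.10597| = 6.0° (true dip is 15.9°, so apparent ≤ true as expected).

6.0°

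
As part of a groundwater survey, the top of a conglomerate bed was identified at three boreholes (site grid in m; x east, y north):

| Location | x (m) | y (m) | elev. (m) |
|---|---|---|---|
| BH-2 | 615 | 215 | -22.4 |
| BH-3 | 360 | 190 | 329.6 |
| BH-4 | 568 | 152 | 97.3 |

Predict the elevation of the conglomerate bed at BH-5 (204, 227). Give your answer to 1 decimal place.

Two edge vectors: BH-2→BH-3 = (-255, -25, 352), BH-2→BH-4 = (-47, -63, 119.7).
Normal n = (BH-2→BH-3) × (BH-2→BH-4) = (19183.5, 13979.5, 14890).
So ∂z/∂x = −n_x/n_z = −1.28835 and ∂z/∂y = −n_y/n_z = −0.93885.
Intercept c from BH-2: -22.4 + 792.33 + 201.85 = 971.79.
At (204, 227): z = −262.8 − 213.1 + 971.79 = 495.8 m.

495.8 m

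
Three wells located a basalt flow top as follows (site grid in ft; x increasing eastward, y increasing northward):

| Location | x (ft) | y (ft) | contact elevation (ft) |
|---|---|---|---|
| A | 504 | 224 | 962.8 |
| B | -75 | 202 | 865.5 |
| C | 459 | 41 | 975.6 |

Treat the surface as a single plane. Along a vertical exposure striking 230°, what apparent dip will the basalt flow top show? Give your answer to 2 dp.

3.42°

Let the plane be z = a·x + b·y + c.
B−A: −579a − 22b = −97.3;  C−A: −45a − 183b = 12.8.
Solving gives a = 0.17232, b = −0.11232.
Unit vector along 230° is (sin 230°, cos 230°) = (-0.7660, -0.6428).
Slope in that direction = a·(-0.7660) + b·(-0.6428) = −0.05981.
Apparent dip = arctan|0.05981| = 3.42° (true dip is 11.6°, so apparent ≤ true as expected).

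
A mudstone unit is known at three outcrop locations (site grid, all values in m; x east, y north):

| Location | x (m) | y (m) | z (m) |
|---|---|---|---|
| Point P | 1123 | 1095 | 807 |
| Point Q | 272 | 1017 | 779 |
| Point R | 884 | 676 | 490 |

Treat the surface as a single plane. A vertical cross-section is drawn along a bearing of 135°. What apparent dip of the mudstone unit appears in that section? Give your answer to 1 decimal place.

30.0°

Let the plane be z = a·x + b·y + c.
Point Q−Point P: −851a − 78b = −28;  Point R−Point P: −239a − 419b = −317.
Solving gives a = −0.03845, b = 0.77850.
Unit vector along 135° is (sin 135°, cos 135°) = (0.7071, -0.7071).
Slope in that direction = a·(0.7071) + b·(-0.7071) = −0.57767.
Apparent dip = arctan|0.57767| = 30.0° (true dip is 37.9°, so apparent ≤ true as expected).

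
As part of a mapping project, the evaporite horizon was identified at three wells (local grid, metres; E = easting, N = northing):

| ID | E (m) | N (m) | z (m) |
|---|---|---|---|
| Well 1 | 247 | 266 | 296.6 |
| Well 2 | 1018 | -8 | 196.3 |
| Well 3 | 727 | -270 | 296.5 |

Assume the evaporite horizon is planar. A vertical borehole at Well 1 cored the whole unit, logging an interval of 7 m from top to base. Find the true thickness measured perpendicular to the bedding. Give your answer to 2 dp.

Two edge vectors: Well 1→Well 2 = (771, -274, -100.3), Well 1→Well 3 = (480, -536, -0.1).
Normal n = (Well 1→Well 2) × (Well 1→Well 3) = (-53733.4, -48066.9, -281736).
So ∂z/∂E = −n_x/n_z = −0.19072 and ∂z/∂N = −n_y/n_z = −0.17061.
|∇z| = √(a²+b²) = 0.25590, so dip δ = arctan(0.25590) = 14.35°.
True thickness = vertical thickness × cos δ = 7 × cos 14.35° = 6.78 m.

6.78 m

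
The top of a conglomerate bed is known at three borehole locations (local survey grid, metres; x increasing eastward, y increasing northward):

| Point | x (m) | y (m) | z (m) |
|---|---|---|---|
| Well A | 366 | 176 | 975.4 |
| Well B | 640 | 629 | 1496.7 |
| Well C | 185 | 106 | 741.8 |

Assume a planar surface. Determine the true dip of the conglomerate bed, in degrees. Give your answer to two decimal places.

50.31°

Let the plane be z = a·x + b·y + c.
Well B−Well A: 274a + 453b = 521.3;  Well C−Well A: −181a − 70b = −233.6.
Solving gives a = 1.10375, b = 0.48316.
Gradient magnitude |∇z| = √(a² + b²) = √(1.21826 + 0.23345) = 1.20487.
True dip = arctan(1.20487) = 50.31°, dipping toward WSW (azimuth ≈ 246°).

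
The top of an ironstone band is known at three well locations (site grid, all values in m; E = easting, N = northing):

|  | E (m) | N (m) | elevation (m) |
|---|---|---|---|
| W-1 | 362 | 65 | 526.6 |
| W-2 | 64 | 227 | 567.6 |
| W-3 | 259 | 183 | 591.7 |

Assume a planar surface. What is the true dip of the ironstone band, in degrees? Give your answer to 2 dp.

41.27°

Two edge vectors: W-1→W-2 = (-298, 162, 41), W-1→W-3 = (-103, 118, 65.1).
Normal n = (W-1→W-2) × (W-1→W-3) = (5708.2, 15176.8, -18478).
So ∂z/∂E = −n_x/n_z = 0.30892 and ∂z/∂N = −n_y/n_z = 0.82134.
Gradient magnitude |∇z| = √(a² + b²) = √(0.09543 + 0.67461) = 0.87752.
True dip = arctan(0.87752) = 41.27°, dipping toward SSW (azimuth ≈ 201°).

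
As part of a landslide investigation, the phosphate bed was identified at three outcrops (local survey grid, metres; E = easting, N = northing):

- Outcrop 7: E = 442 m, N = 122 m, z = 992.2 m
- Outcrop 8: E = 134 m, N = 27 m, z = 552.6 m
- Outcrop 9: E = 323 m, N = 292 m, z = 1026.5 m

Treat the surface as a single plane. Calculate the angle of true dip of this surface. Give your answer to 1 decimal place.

Let the plane be z = a·E + b·N + c.
Outcrop 8−Outcrop 7: −308a − 95b = −439.6;  Outcrop 9−Outcrop 7: −119a + 170b = 34.3.
Solving gives a = 1.12265, b = 0.98762.
Gradient magnitude |∇z| = √(a² + b²) = √(1.26034 + 0.97539) = 1.49524.
True dip = arctan(1.49524) = 56.2°, dipping toward SW (azimuth ≈ 229°).

56.2°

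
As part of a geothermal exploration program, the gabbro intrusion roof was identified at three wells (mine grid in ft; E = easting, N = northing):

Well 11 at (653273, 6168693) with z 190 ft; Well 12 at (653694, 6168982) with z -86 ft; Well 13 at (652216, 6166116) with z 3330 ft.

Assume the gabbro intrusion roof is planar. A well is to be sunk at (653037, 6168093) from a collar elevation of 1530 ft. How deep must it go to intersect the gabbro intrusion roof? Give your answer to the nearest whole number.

606 ft

Let the plane be z = a·E + b·N + c.
Well 12−Well 11: 421a + 289b = −276;  Well 13−Well 11: −1057a − 2577b = 3140.
Solving gives a = 0.25172815, b = −1.32172164.
Then c = 190 − a·653273 − b·6168693 = 7989037.81.
At (653037, 6168093): z_contact = 164387.8 − 8152502.0 + 7989037.81 = 923.6 ft.
Depth below ground = 1530 − 923.6 = 606 ft.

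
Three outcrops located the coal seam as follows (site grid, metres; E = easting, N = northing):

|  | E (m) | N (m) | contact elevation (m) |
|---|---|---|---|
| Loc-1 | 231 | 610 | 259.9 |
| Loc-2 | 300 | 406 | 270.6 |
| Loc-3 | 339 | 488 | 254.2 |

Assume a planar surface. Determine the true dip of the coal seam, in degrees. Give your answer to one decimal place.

Let the plane be z = a·E + b·N + c.
Loc-2−Loc-1: 69a − 204b = 10.7;  Loc-3−Loc-1: 108a − 122b = −5.7.
Solving gives a = −0.18130, b = −0.11377.
Gradient magnitude |∇z| = √(a² + b²) = √(0.03287 + 0.01294) = 0.21404.
True dip = arctan(0.21404) = 12.1°, dipping toward ENE (azimuth ≈ 058°).

12.1°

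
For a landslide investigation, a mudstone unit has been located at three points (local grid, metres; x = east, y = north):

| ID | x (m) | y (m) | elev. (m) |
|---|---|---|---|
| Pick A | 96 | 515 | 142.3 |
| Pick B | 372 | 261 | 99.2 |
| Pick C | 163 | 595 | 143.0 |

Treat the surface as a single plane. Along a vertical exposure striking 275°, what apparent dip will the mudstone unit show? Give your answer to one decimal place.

5.2°

Two edge vectors: Pick A→Pick B = (276, -254, -43.1), Pick A→Pick C = (67, 80, 0.7).
Normal n = (Pick A→Pick B) × (Pick A→Pick C) = (3270.2, -3080.9, 39098).
So ∂z/∂x = −n_x/n_z = −0.08364 and ∂z/∂y = −n_y/n_z = 0.07880.
Unit vector along 275° is (sin 275°, cos 275°) = (-0.9962, 0.0872).
Slope in that direction = a·(-0.9962) + b·(0.0872) = 0.09019.
Apparent dip = arctan|0.09019| = 5.2° (true dip is 6.6°, so apparent ≤ true as expected).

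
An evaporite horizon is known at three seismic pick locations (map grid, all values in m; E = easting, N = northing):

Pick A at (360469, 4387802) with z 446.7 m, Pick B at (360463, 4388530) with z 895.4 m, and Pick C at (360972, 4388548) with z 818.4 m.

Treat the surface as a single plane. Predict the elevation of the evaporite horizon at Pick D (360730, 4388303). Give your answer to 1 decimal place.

709.6 m

Two edge vectors: Pick A→Pick B = (-6, 728, 448.7), Pick A→Pick C = (503, 746, 371.7).
Normal n = (Pick A→Pick B) × (Pick A→Pick C) = (-64132.6, 227926.3, -370660).
So ∂z/∂E = −n_x/n_z = −0.173022716 and ∂z/∂N = −n_y/n_z = 0.614920142.
Intercept c from Pick A: 446.7 + 62369.33 − 2698147.83 = −2635331.81.
At (360730, 4388303): z = −62414.5 + 2698455.9 − 2635331.81 = 709.6 m.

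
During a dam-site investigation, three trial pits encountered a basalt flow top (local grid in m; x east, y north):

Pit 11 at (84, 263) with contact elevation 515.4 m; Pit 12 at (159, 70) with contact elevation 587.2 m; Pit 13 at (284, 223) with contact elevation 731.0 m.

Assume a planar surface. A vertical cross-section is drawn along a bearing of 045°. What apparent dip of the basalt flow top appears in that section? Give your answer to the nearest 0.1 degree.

38.8°

Two edge vectors: Pit 11→Pit 12 = (75, -193, 71.8), Pit 11→Pit 13 = (200, -40, 215.6).
Normal n = (Pit 11→Pit 12) × (Pit 11→Pit 13) = (-38738.8, -1810, 35600).
So ∂z/∂x = −n_x/n_z = 1.08817 and ∂z/∂y = −n_y/n_z = 0.05084.
Unit vector along 045° is (sin 45°, cos 45°) = (0.7071, 0.7071).
Slope in that direction = a·(0.7071) + b·(0.7071) = 0.80540.
Apparent dip = arctan|0.80540| = 38.8° (true dip is 47.4°, so apparent ≤ true as expected).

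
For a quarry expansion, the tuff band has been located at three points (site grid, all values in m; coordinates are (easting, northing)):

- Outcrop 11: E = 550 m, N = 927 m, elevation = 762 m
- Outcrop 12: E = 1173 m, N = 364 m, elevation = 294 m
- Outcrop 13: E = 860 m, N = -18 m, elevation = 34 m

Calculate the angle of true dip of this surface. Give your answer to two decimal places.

Two edge vectors: Outcrop 11→Outcrop 12 = (623, -563, -468), Outcrop 11→Outcrop 13 = (310, -945, -728).
Normal n = (Outcrop 11→Outcrop 12) × (Outcrop 11→Outcrop 13) = (-32396, 308464, -414205).
So ∂z/∂E = −n_x/n_z = −0.07821 and ∂z/∂N = −n_y/n_z = 0.74471.
Gradient magnitude |∇z| = √(a² + b²) = √(0.00612 + 0.55460) = 0.74881.
True dip = arctan(0.74881) = 36.83°, dipping toward S (azimuth ≈ 174°).

36.83°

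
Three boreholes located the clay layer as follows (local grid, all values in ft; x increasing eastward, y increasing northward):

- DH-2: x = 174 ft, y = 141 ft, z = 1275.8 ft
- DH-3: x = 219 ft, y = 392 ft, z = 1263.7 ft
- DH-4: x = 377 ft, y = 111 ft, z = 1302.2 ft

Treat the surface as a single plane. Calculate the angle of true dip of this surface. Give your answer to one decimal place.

7.9°

Two edge vectors: DH-2→DH-3 = (45, 251, -12.1), DH-2→DH-4 = (203, -30, 26.4).
Normal n = (DH-2→DH-3) × (DH-2→DH-4) = (6263.4, -3644.3, -52303).
So ∂z/∂x = −n_x/n_z = 0.11975 and ∂z/∂y = −n_y/n_z = −0.06968.
Gradient magnitude |∇z| = √(a² + b²) = √(0.01434 + 0.00485) = 0.13855.
True dip = arctan(0.13855) = 7.9°, dipping toward WNW (azimuth ≈ 300°).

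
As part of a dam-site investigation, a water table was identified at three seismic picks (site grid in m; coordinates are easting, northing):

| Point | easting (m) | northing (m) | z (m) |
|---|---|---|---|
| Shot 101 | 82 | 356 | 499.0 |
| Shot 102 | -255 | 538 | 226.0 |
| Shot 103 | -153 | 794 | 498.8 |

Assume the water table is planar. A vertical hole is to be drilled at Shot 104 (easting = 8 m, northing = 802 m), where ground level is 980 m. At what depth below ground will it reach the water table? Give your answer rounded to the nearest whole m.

293 m

Two edge vectors: Shot 101→Shot 102 = (-337, 182, -273), Shot 101→Shot 103 = (-235, 438, -0.2).
Normal n = (Shot 101→Shot 102) × (Shot 101→Shot 103) = (119537.6, 64087.6, -104836).
So ∂z/∂easting = −n_x/n_z = 1.14023 and ∂z/∂northing = −n_y/n_z = 0.61131.
Intercept c from Shot 101: 499 − 93.50 − 217.63 = 187.87.
At (8, 802): z_contact = 9.1 + 490.3 + 187.87 = 687.3 m.
Depth below ground = 980 − 687.3 = 293 m.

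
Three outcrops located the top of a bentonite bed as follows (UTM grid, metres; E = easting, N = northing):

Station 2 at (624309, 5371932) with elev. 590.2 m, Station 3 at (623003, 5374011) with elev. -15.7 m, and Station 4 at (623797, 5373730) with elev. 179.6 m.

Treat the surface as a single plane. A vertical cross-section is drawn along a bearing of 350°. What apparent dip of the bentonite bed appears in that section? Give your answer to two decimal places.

11.60°

Two edge vectors: Station 2→Station 3 = (-1306, 2079, -605.9), Station 2→Station 4 = (-512, 1798, -410.6).
Normal n = (Station 2→Station 3) × (Station 2→Station 4) = (235770.8, -226022.8, -1283740).
So ∂z/∂E = −n_x/n_z = 0.18366 and ∂z/∂N = −n_y/n_z = −0.17607.
Unit vector along 350° is (sin 350°, cos 350°) = (-0.1736, 0.9848).
Slope in that direction = a·(-0.1736) + b·(0.9848) = −0.20528.
Apparent dip = arctan|0.20528| = 11.60° (true dip is 14.3°, so apparent ≤ true as expected).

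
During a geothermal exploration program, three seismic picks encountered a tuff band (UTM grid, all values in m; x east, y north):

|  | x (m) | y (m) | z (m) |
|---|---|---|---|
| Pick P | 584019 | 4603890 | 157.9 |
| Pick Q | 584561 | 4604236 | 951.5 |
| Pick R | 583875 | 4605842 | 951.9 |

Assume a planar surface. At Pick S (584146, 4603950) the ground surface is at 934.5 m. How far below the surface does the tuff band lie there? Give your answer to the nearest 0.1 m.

Two edge vectors: Pick P→Pick Q = (542, 346, 793.6), Pick P→Pick R = (-144, 1952, 794).
Normal n = (Pick P→Pick Q) × (Pick P→Pick R) = (-1274383.2, -544626.4, 1107808).
So ∂z/∂x = −n_x/n_z = 1.150364684 and ∂z/∂y = −n_y/n_z = 0.491625264.
Intercept c from Pick P: 157.9 − 671834.83 − 2263388.63 = −2935065.57.
At (584146, 4603950): z_contact = 671980.93 + 2263418.13 − 2935065.57 = 333.49 m.
Depth below ground = 934.5 − 333.49 = 601.0 m.

601.0 m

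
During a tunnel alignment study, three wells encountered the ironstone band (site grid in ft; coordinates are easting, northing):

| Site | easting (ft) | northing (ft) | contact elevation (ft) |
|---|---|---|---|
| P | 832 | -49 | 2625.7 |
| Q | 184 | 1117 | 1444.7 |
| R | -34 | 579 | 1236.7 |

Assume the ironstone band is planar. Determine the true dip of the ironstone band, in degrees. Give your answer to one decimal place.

Two edge vectors: P→Q = (-648, 1166, -1181), P→R = (-866, 628, -1389).
Normal n = (P→Q) × (P→R) = (-877906, 122674, 602812).
So ∂z/∂easting = −n_x/n_z = 1.45635 and ∂z/∂northing = −n_y/n_z = −0.20350.
Gradient magnitude |∇z| = √(a² + b²) = √(2.12096 + 0.04141) = 1.47050.
True dip = arctan(1.47050) = 55.8°, dipping toward W (azimuth ≈ 278°).

55.8°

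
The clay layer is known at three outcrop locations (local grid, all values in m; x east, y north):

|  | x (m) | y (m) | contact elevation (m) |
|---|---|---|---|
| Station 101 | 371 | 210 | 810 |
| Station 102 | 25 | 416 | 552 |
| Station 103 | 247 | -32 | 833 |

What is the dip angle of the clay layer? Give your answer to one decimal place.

Two edge vectors: Station 101→Station 102 = (-346, 206, -258), Station 101→Station 103 = (-124, -242, 23).
Normal n = (Station 101→Station 102) × (Station 101→Station 103) = (-57698, 39950, 109276).
So ∂z/∂x = −n_x/n_z = 0.52800 and ∂z/∂y = −n_y/n_z = −0.36559.
Gradient magnitude |∇z| = √(a² + b²) = √(0.27879 + 0.13365) = 0.64222.
True dip = arctan(0.64222) = 32.7°, dipping toward NW (azimuth ≈ 305°).

32.7°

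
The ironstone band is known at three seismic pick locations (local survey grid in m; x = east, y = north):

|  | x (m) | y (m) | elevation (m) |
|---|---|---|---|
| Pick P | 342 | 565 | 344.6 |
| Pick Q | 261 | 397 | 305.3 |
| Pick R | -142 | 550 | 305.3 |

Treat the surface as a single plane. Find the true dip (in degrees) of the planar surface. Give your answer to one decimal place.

Two edge vectors: Pick P→Pick Q = (-81, -168, -39.3), Pick P→Pick R = (-484, -15, -39.3).
Normal n = (Pick P→Pick Q) × (Pick P→Pick R) = (6012.9, 15837.9, -80097).
So ∂z/∂x = −n_x/n_z = 0.07507 and ∂z/∂y = −n_y/n_z = 0.19773.
Gradient magnitude |∇z| = √(a² + b²) = √(0.00564 + 0.03910) = 0.21150.
True dip = arctan(0.21150) = 11.9°, dipping toward SSW (azimuth ≈ 201°).

11.9°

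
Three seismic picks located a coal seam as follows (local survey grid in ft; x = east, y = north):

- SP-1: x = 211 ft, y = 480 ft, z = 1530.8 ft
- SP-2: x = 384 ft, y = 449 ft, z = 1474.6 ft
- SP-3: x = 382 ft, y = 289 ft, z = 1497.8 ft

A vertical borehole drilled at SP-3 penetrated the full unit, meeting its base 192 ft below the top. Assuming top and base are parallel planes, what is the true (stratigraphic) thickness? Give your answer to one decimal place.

Let the plane be z = a·x + b·y + c.
SP-2−SP-1: 173a − 31b = −56.2;  SP-3−SP-1: 171a − 191b = −33.
Solving gives a = −0.35005, b = −0.14062.
|∇z| = √(a²+b²) = 0.37724, so dip δ = arctan(0.37724) = 20.67°.
True thickness = vertical thickness × cos δ = 192 × cos 20.67° = 179.6 ft.

179.6 ft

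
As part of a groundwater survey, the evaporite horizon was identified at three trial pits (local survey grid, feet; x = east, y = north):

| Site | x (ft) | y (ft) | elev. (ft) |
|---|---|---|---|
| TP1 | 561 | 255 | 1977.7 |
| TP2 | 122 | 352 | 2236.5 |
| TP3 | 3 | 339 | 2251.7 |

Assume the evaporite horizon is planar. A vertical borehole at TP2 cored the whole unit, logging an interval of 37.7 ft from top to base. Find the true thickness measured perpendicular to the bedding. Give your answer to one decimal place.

21.6 ft

Let the plane be z = a·x + b·y + c.
TP2−TP1: −439a + 97b = 258.8;  TP3−TP1: −558a + 84b = 274.
Solving gives a = −0.28051, b = 1.39852.
|∇z| = √(a²+b²) = 1.42637, so dip δ = arctan(1.42637) = 54.97°.
True thickness = vertical thickness × cos δ = 37.7 × cos 54.97° = 21.6 ft.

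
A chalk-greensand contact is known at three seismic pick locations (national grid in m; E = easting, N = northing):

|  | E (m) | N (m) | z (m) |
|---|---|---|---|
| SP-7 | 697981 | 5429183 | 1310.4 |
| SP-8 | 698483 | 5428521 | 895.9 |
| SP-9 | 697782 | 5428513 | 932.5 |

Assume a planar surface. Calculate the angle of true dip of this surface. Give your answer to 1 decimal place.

Two edge vectors: SP-7→SP-8 = (502, -662, -414.5), SP-7→SP-9 = (-199, -670, -377.9).
Normal n = (SP-7→SP-8) × (SP-7→SP-9) = (-27545.2, 272191.3, -468078).
So ∂z/∂E = −n_x/n_z = −0.05885 and ∂z/∂N = −n_y/n_z = 0.58151.
Gradient magnitude |∇z| = √(a² + b²) = √(0.00346 + 0.33815) = 0.58448.
True dip = arctan(0.58448) = 30.3°, dipping toward S (azimuth ≈ 174°).

30.3°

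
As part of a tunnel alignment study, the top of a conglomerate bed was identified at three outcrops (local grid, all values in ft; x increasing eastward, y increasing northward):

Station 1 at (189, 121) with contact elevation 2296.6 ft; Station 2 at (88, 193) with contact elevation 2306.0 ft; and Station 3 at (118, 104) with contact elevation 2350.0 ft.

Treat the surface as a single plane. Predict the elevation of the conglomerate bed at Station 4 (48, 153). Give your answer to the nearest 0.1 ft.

2357.1 ft

Two edge vectors: Station 1→Station 2 = (-101, 72, 9.4), Station 1→Station 3 = (-71, -17, 53.4).
Normal n = (Station 1→Station 2) × (Station 1→Station 3) = (4004.6, 4726, 6829).
So ∂z/∂x = −n_x/n_z = −0.58641 and ∂z/∂y = −n_y/n_z = −0.69205.
Intercept c from Station 1: 2296.6 + 110.83 + 83.74 = 2491.17.
At (48, 153): z = −28.1 − 105.9 + 2491.17 = 2357.1 ft.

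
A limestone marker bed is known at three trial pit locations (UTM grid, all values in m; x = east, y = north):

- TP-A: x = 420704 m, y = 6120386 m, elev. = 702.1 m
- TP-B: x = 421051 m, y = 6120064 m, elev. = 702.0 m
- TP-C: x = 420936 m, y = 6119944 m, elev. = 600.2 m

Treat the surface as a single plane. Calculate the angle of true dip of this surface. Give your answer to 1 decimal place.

31.5°

Let the plane be z = a·x + b·y + c.
TP-B−TP-A: 347a − 322b = −0.1;  TP-C−TP-A: 232a − 442b = −101.9.
Solving gives a = 0.41652, b = 0.44917.
Gradient magnitude |∇z| = √(a² + b²) = √(0.17349 + 0.20175) = 0.61257.
True dip = arctan(0.61257) = 31.5°, dipping toward SW (azimuth ≈ 223°).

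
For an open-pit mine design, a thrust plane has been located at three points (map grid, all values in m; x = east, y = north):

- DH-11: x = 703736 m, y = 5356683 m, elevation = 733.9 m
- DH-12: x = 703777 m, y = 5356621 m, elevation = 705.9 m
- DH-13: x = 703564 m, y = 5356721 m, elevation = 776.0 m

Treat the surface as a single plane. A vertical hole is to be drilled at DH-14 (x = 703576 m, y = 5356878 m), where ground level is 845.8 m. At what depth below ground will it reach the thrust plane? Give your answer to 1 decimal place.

18.6 m

Two edge vectors: DH-11→DH-12 = (41, -62, -28), DH-11→DH-13 = (-172, 38, 42.1).
Normal n = (DH-11→DH-12) × (DH-11→DH-13) = (-1546.2, 3089.9, -9106).
So ∂z/∂x = −n_x/n_z = −0.169800132 and ∂z/∂y = −n_y/n_z = 0.339325719.
Intercept c from DH-11: 733.9 + 119494.47 − 1817660.31 = −1697431.95.
At (703576, 5356878): z_contact = −119467.30 + 1817726.48 − 1697431.95 = 827.24 m.
Depth below ground = 845.8 − 827.24 = 18.6 m.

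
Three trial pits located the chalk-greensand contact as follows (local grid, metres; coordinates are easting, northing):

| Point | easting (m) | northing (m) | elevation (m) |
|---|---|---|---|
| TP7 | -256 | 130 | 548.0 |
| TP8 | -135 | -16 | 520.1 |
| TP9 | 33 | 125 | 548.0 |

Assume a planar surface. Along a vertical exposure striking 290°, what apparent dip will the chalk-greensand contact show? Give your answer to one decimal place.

3.6°

Two edge vectors: TP7→TP8 = (121, -146, -27.9), TP7→TP9 = (289, -5, 0).
Normal n = (TP7→TP8) × (TP7→TP9) = (-139.5, -8063.1, 41589).
So ∂z/∂easting = −n_x/n_z = 0.00335 and ∂z/∂northing = −n_y/n_z = 0.19388.
Unit vector along 290° is (sin 290°, cos 290°) = (-0.9397, 0.3420).
Slope in that direction = a·(-0.9397) + b·(0.3420) = 0.06316.
Apparent dip = arctan|0.06316| = 3.6° (true dip is 11.0°, so apparent ≤ true as expected).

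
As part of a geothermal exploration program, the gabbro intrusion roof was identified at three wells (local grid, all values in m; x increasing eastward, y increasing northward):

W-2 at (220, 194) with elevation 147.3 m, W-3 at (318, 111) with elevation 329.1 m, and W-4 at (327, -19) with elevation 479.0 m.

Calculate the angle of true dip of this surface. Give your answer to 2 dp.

Let the plane be z = a·x + b·y + c.
W-3−W-2: 98a − 83b = 181.8;  W-4−W-2: 107a − 213b = 331.7.
Solving gives a = 0.93324, b = −1.08847.
Gradient magnitude |∇z| = √(a² + b²) = √(0.87093 + 1.18476) = 1.43377.
True dip = arctan(1.43377) = 55.11°, dipping toward NW (azimuth ≈ 319°).

55.11°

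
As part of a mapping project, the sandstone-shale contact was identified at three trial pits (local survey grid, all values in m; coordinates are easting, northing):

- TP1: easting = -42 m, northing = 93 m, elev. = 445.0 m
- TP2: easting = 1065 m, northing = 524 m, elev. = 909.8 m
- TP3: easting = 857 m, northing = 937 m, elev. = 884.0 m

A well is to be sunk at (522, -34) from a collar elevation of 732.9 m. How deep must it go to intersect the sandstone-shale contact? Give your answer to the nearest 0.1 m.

94.3 m

Two edge vectors: TP1→TP2 = (1107, 431, 464.8), TP1→TP3 = (899, 844, 439).
Normal n = (TP1→TP2) × (TP1→TP3) = (-203082.2, -68117.8, 546839).
So ∂z/∂easting = −n_x/n_z = 0.371375 and ∂z/∂northing = −n_y/n_z = 0.124566.
Intercept c from TP1: 445 + 15.60 − 11.58 = 449.01.
At (522, -34): z_contact = 193.86 − 4.24 + 449.01 = 638.64 m.
Depth below ground = 732.9 − 638.64 = 94.3 m.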